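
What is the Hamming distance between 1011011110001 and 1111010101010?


Count differing positions: . ^ . . . . ^ . ^ ^ . ^ ^ = 6 differences

6


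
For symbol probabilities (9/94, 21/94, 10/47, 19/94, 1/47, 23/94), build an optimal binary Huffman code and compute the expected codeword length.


Huffman construction (repeatedly merge the two least-probable nodes; each merge adds 1 bit to every symbol beneath it): 1/47 + 9/94 = 11/94; 11/94 + 19/94 = 15/47; 10/47 + 21/94 = 41/94; 23/94 + 15/47 = 53/94; 41/94 + 53/94 = 1. Resulting codeword lengths (in the order the probabilities were given): (4, 2, 2, 3, 4, 2). L_avg = sum(p_i * l_i) = 9/94*4 + 21/94*2 + 10/47*2 + 19/94*3 + 1/47*4 + 23/94*2 = 229/94 = 2.4362

2.4362 bits


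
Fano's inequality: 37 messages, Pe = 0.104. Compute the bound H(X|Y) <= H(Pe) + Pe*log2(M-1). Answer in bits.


H(Pe) = -Pe*log2(Pe) - (1-Pe)*log2(1-Pe) = -0.104*log2(0.104) - 0.896*log2(0.896) = 0.339596 + 0.141953 = 0.4815. Pe*log2(M-1) = 0.104*log2(36) = 0.537672. Bound = H(Pe) + Pe*log2(M-1) = 0.339596 + 0.141953 + 0.537672 = 1.0192

1.0192 bits


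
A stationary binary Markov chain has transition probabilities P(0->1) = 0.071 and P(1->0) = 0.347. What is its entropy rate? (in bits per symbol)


Stationary distribution: pi_0 = p10/(p01+p10) = 0.8301, pi_1 = 0.1699. Entropy rate H' = pi_0*H(p01) + pi_1*H(p10) = 0.8301*0.3696 + 0.1699*0.9314 = 0.4651

0.4651 bits/symbol


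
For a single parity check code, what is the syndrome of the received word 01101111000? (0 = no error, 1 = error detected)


Syndrome = XOR of all bits = 0 XOR 1 XOR 1 XOR 0 XOR 1 XOR 1 XOR 1 XOR 1 XOR 0 XOR 0 XOR 0 = 0

0


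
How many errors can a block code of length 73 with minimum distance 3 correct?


Correction capability = floor((d-1)/2) = floor((3-1)/2) = 1

1 errors


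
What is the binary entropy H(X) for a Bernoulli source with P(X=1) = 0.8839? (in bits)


H = -p*log2(p) - (1-p)*log2(1-p). -0.8839*log2(0.8839) = 0.157374; -0.1161*log2(0.1161) = 0.360672. H = 0.157374 + 0.360672 = 0.518

0.518 bits


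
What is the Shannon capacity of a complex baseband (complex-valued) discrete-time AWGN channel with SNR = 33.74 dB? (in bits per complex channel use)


SNR_linear = 10^(33.74/10) = 2365.9197; C = log2(1 + SNR_linear) = log2(1 + 2365.9197) = 11.2088

11.2088 bits/channel use


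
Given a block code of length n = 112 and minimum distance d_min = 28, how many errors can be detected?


Detection capability = d_min - 1 = 28 - 1 = 27

27 errors


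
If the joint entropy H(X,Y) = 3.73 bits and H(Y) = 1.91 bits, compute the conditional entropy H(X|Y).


H(X|Y) = H(X,Y) - H(Y) = 3.73 - 1.91 = 1.82

1.82 bits


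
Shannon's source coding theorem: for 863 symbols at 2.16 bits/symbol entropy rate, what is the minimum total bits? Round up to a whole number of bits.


Minimum bits >= n * H = 863 * 2.16 = 1864.08, rounded up to a whole number of bits = 1865

1865 bits


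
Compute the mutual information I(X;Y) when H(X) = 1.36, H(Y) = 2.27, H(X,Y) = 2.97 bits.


I(X;Y) = H(X) + H(Y) - H(X,Y) = 1.36 + 2.27 - 2.97 = 0.66

0.66 bits


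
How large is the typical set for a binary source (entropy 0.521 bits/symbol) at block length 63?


log2|A_typical| = nH = 63 * 0.521 = 32.823, so |A_typical| ~ 2^32.823 = 7.598e+09

7.598e+09


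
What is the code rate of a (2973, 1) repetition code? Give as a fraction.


Rate = k/n = 1/2973

1/2973


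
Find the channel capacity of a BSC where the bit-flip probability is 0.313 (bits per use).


H(p) = -p*log2(p) - (1-p)*log2(1-p) = -0.313*log2(0.313) - 0.687*log2(0.687) = 0.524515 + 0.372092 = 0.8966. C = 1 - H(p) = 1 - 0.8966 = 0.1034

0.1034 bits


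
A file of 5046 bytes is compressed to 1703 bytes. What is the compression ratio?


Ratio = original / compressed = 5046 / 1703 = 2.963

2.963


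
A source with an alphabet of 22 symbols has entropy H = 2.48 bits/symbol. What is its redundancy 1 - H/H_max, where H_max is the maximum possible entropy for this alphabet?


H_max = log2(K) = log2(22) = 4.4594 bits/symbol. Redundancy = 1 - H/H_max = 1 - 2.48/4.4594 = 1 - 0.5561 = 0.4439

0.4439


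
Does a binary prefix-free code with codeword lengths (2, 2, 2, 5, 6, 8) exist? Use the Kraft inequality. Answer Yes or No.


Kraft sum = sum(2^(-l_i)) = 0.8008, need <= 1. Result: satisfied (a binary prefix-free code with these lengths exists)

Yes


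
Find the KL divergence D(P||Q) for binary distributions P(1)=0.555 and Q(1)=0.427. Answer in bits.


KL = p*log2(p/q) + (1-p)*log2((1-p)/(1-q)) = 0.555*log2(0.555/0.427) + 0.445*log2(0.445/0.573) = 0.0476

0.0476 bits


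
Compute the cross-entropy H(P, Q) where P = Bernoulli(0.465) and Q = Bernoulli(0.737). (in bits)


H(P,Q) = -p*log2(q) - (1-p)*log2(1-q). -0.465*log2(0.737) = 0.204723; -0.535*log2(0.263) = 1.030873. H(P,Q) = 0.204723 + 1.030873 = 1.2356

1.2356 bits


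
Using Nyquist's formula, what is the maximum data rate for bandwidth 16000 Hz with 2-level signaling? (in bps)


Rate = 2 * B * log2(M) = 2 * 16000 * 1.0 = 32000.0

32000.0 bps


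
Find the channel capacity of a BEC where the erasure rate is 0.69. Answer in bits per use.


C = 1 - epsilon = 1 - 0.69 = 0.31

0.31 bits


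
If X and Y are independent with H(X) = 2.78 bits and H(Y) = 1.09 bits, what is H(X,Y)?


For independent variables, H(X,Y) = H(X) + H(Y) = 2.78 + 1.09 = 3.87

3.87 bits


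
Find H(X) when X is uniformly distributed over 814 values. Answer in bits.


H = log2(n) = log2(814) = 9.6689

9.6689 bits


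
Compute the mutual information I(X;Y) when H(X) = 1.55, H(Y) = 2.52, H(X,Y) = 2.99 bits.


I(X;Y) = H(X) + H(Y) - H(X,Y) = 1.55 + 2.52 - 2.99 = 1.08

1.08 bits


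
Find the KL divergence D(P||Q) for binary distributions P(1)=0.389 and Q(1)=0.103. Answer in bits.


KL = p*log2(p/q) + (1-p)*log2((1-p)/(1-q)) = 0.389*log2(0.389/0.103) + 0.611*log2(0.611/0.897) = 0.4073

0.4073 bits


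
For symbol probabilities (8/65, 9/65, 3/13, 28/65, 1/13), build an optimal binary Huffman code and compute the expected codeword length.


Huffman construction (repeatedly merge the two least-probable nodes; each merge adds 1 bit to every symbol beneath it): 1/13 + 8/65 = 1/5; 9/65 + 1/5 = 22/65; 3/13 + 22/65 = 37/65; 28/65 + 37/65 = 1. Resulting codeword lengths (in the order the probabilities were given): (4, 3, 2, 1, 4). L_avg = sum(p_i * l_i) = 8/65*4 + 9/65*3 + 3/13*2 + 28/65*1 + 1/13*4 = 137/65 = 2.1077

2.1077 bits


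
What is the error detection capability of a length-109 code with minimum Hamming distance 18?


Detection capability = d_min - 1 = 18 - 1 = 17

17 errors


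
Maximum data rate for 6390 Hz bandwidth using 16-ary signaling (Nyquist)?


Rate = 2 * B * log2(M) = 2 * 6390 * 4.0 = 51120.0

51120.0 bps


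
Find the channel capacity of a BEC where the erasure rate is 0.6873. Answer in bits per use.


C = 1 - epsilon = 1 - 0.6873 = 0.3127

0.3127 bits


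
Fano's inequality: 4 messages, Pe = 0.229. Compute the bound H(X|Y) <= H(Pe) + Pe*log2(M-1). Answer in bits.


H(Pe) = -Pe*log2(Pe) - (1-Pe)*log2(1-Pe) = -0.229*log2(0.229) - 0.771*log2(0.771) = 0.486987 + 0.289277 = 0.7763. Pe*log2(M-1) = 0.229*log2(3) = 0.362956. Bound = H(Pe) + Pe*log2(M-1) = 0.486987 + 0.289277 + 0.362956 = 1.1392

1.1392 bits


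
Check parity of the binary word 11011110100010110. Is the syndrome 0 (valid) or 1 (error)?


Syndrome = XOR of all bits = 1 XOR 1 XOR 0 XOR 1 XOR 1 XOR 1 XOR 1 XOR 0 XOR 1 XOR 0 XOR 0 XOR 0 XOR 1 XOR 0 XOR 1 XOR 1 XOR 0 = 0

0


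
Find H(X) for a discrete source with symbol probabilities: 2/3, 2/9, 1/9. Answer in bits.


H = -sum(p_i * log2(p_i)). Terms: -(2/3)*log2(2/3) = 0.389975; -(2/9)*log2(2/9) = 0.482206; -(1/9)*log2(1/9) = 0.352214. H = 0.389975 + 0.482206 + 0.352214 = 1.2244

1.2244 bits


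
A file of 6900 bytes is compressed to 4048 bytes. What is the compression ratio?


Ratio = original / compressed = 6900 / 4048 = 1.7045

1.7045


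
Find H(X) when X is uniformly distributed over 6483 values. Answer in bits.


H = log2(n) = log2(6483) = 12.6624

12.6624 bits


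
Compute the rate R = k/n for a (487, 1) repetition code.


Rate = k/n = 1/487

1/487


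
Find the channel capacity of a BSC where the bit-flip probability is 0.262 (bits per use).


H(p) = -p*log2(p) - (1-p)*log2(1-p) = -0.262*log2(0.262) - 0.738*log2(0.738) = 0.506279 + 0.323471 = 0.8297. C = 1 - H(p) = 1 - 0.8297 = 0.1703

0.1703 bits


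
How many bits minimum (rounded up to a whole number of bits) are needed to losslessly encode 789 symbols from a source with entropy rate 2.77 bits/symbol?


Minimum bits >= n * H = 789 * 2.77 = 2185.53, rounded up to a whole number of bits = 2186

2186 bits


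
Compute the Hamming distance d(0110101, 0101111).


Count differing positions: . . ^ ^ . ^ . = 3 differences

3


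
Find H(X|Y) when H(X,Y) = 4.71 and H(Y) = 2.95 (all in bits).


H(X|Y) = H(X,Y) - H(Y) = 4.71 - 2.95 = 1.76

1.76 bits


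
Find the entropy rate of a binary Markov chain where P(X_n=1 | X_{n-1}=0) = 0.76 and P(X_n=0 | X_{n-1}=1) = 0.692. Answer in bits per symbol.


Stationary distribution: pi_0 = p10/(p01+p10) = 0.4766, pi_1 = 0.5234. Entropy rate H' = pi_0*H(p01) + pi_1*H(p10) = 0.4766*0.795 + 0.5234*0.8909 = 0.8452

0.8452 bits/symbol


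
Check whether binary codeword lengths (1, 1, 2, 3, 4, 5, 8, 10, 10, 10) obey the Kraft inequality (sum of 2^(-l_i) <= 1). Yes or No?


Kraft sum = sum(2^(-l_i)) = 1.4756, need <= 1. Result: violated (a binary prefix-free code with these lengths cannot exist)

No


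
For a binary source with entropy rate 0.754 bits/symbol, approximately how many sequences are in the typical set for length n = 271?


log2|A_typical| = nH = 271 * 0.754 = 204.334, so |A_typical| ~ 2^204.334 = 3.241e+61

3.241e+61


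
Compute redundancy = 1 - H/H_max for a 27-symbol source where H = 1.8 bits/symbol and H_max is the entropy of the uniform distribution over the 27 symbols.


H_max = log2(K) = log2(27) = 4.7549 bits/symbol. Redundancy = 1 - H/H_max = 1 - 1.8/4.7549 = 1 - 0.3786 = 0.6214

0.6214


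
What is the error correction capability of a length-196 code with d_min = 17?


Correction capability = floor((d-1)/2) = floor((17-1)/2) = 8

8 errors


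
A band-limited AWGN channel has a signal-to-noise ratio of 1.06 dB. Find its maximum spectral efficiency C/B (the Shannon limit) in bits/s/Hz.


SNR_linear = 10^(1.06/10) = 1.2764; C/B = log2(1 + SNR_linear) = log2(1 + 1.2764) = 1.1868

1.1868 bits/s/Hz


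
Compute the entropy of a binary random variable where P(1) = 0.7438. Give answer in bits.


H = -p*log2(p) - (1-p)*log2(1-p). -0.7438*log2(0.7438) = 0.317613; -0.2562*log2(0.2562) = 0.503345. H = 0.317613 + 0.503345 = 0.821

0.821 bits


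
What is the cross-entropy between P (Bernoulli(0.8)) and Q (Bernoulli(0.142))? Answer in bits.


H(P,Q) = -p*log2(q) - (1-p)*log2(1-q). -0.8*log2(0.142) = 2.252830; -0.2*log2(0.858) = 0.044190. H(P,Q) = 2.252830 + 0.044190 = 2.297

2.297 bits


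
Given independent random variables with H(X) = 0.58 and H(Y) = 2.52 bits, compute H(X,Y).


For independent variables, H(X,Y) = H(X) + H(Y) = 0.58 + 2.52 = 3.1

3.1 bits


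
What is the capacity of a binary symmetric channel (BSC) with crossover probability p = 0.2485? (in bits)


H(p) = -p*log2(p) - (1-p)*log2(1-p) = -0.2485*log2(0.2485) - 0.7515*log2(0.7515) = 0.499158 + 0.309734 = 0.8089. C = 1 - H(p) = 1 - 0.8089 = 0.1911

0.1911 bits


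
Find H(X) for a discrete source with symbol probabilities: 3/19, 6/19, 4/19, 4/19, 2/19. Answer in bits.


H = -sum(p_i * log2(p_i)). Terms: -(3/19)*log2(3/19) = 0.420468; -(6/19)*log2(6/19) = 0.525147; -(4/19)*log2(4/19) = 0.473248; -(4/19)*log2(4/19) = 0.473248; -(2/19)*log2(2/19) = 0.341887. H = 0.420468 + 0.525147 + 0.473248 + 0.473248 + 0.341887 = 2.234

2.234 bits


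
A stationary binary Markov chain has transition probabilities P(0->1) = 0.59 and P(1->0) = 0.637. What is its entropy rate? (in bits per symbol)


Stationary distribution: pi_0 = p10/(p01+p10) = 0.5192, pi_1 = 0.4808. Entropy rate H' = pi_0*H(p01) + pi_1*H(p10) = 0.5192*0.9765 + 0.4808*0.9451 = 0.9614

0.9614 bits/symbol


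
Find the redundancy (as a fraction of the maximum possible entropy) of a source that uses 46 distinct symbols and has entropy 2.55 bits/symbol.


H_max = log2(K) = log2(46) = 5.5236 bits/symbol. Redundancy = 1 - H/H_max = 1 - 2.55/5.5236 = 1 - 0.4617 = 0.5383

0.5383


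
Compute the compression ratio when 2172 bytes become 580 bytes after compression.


Ratio = original / compressed = 2172 / 580 = 3.7448

3.7448


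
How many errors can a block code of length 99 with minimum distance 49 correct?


Correction capability = floor((d-1)/2) = floor((49-1)/2) = 24

24 errors


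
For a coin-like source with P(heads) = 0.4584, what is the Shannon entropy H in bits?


H = -p*log2(p) - (1-p)*log2(1-p). -0.4584*log2(0.4584) = 0.515847; -0.5416*log2(0.5416) = 0.479154. H = 0.515847 + 0.479154 = 0.995

0.995 bits


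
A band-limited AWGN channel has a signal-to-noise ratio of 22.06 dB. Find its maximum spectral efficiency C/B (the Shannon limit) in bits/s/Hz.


SNR_linear = 10^(22.06/10) = 160.6941; C/B = log2(1 + SNR_linear) = log2(1 + 160.6941) = 7.3371

7.3371 bits/s/Hz


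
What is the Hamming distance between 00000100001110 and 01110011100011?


Count differing positions: . ^ ^ ^ . ^ ^ ^ ^ . ^ ^ . ^ = 10 differences

10


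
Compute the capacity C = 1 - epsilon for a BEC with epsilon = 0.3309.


C = 1 - epsilon = 1 - 0.3309 = 0.6691

0.6691 bits


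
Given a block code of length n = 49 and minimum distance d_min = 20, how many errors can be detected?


Detection capability = d_min - 1 = 20 - 1 = 19

19 errors


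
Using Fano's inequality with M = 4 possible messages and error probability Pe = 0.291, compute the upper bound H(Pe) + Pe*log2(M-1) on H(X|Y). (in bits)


H(Pe) = -Pe*log2(Pe) - (1-Pe)*log2(1-Pe) = -0.291*log2(0.291) - 0.709*log2(0.709) = 0.518245 + 0.351765 = 0.87. Pe*log2(M-1) = 0.291*log2(3) = 0.461224. Bound = H(Pe) + Pe*log2(M-1) = 0.518245 + 0.351765 + 0.461224 = 1.3312

1.3312 bits


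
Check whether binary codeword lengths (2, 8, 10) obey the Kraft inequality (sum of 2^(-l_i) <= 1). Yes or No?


Kraft sum = sum(2^(-l_i)) = 0.2549, need <= 1. Result: satisfied (a binary prefix-free code with these lengths exists)

Yes


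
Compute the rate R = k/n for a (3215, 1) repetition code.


Rate = k/n = 1/3215

1/3215


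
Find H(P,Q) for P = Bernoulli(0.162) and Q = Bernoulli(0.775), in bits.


H(P,Q) = -p*log2(q) - (1-p)*log2(1-q). -0.162*log2(0.775) = 0.059573; -0.838*log2(0.225) = 1.803379. H(P,Q) = 0.059573 + 1.803379 = 1.863

1.863 bits


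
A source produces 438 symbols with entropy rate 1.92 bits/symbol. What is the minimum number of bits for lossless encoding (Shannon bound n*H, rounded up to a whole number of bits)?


Minimum bits >= n * H = 438 * 1.92 = 840.96, rounded up to a whole number of bits = 841

841 bits


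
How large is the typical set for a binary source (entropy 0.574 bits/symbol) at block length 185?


log2|A_typical| = nH = 185 * 0.574 = 106.19, so |A_typical| ~ 2^106.19 = 9.255e+31

9.255e+31


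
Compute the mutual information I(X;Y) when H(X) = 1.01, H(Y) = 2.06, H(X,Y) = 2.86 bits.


I(X;Y) = H(X) + H(Y) - H(X,Y) = 1.01 + 2.06 - 2.86 = 0.21

0.21 bits


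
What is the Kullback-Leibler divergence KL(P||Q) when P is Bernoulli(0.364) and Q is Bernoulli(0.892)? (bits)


KL = p*log2(p/q) + (1-p)*log2((1-p)/(1-q)) = 0.364*log2(0.364/0.892) + 0.636*log2(0.636/0.108) = 1.1562

1.1562 bits


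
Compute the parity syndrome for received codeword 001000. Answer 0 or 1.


Syndrome = XOR of all bits = 0 XOR 0 XOR 1 XOR 0 XOR 0 XOR 0 = 1

1


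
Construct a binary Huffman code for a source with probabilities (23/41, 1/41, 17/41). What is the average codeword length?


Huffman construction (repeatedly merge the two least-probable nodes; each merge adds 1 bit to every symbol beneath it): 1/41 + 17/41 = 18/41; 18/41 + 23/41 = 1. Resulting codeword lengths (in the order the probabilities were given): (1, 2, 2). L_avg = sum(p_i * l_i) = 23/41*1 + 1/41*2 + 17/41*2 = 59/41 = 1.439

1.439 bits


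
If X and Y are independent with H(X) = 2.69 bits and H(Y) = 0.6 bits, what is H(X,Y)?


For independent variables, H(X,Y) = H(X) + H(Y) = 2.69 + 0.6 = 3.29

3.29 bits


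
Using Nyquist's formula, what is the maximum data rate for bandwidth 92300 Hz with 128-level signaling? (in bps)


Rate = 2 * B * log2(M) = 2 * 92300 * 7.0 = 1292200.0

1292200.0 bps


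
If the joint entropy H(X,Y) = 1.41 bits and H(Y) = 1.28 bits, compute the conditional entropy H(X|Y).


H(X|Y) = H(X,Y) - H(Y) = 1.41 - 1.28 = 0.13

0.13 bits


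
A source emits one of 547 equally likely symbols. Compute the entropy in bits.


H = log2(n) = log2(547) = 9.0954

9.0954 bits


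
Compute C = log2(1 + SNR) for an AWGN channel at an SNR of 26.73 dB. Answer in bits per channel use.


SNR_linear = 10^(26.73/10) = 470.9773; C = log2(1 + SNR_linear) = log2(1 + 470.9773) = 8.8826

8.8826 bits/channel use


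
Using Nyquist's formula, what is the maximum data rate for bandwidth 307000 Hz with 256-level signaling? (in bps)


Rate = 2 * B * log2(M) = 2 * 307000 * 8.0 = 4912000.0

4912000.0 bps


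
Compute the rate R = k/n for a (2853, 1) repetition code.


Rate = k/n = 1/2853

1/2853


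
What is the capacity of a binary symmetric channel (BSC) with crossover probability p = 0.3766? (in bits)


H(p) = -p*log2(p) - (1-p)*log2(1-p) = -0.3766*log2(0.3766) - 0.6234*log2(0.6234) = 0.530590 + 0.425015 = 0.9556. C = 1 - H(p) = 1 - 0.9556 = 0.0444

0.0444 bits


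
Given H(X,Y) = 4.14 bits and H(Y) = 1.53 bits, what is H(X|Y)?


H(X|Y) = H(X,Y) - H(Y) = 4.14 - 1.53 = 2.61

2.61 bits


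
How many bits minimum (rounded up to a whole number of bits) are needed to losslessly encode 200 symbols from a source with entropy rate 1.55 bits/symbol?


Minimum bits >= n * H = 200 * 1.55 = 310.0, rounded up to a whole number of bits = 310

310 bits


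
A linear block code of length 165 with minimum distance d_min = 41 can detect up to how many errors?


Detection capability = d_min - 1 = 41 - 1 = 40

40 errors


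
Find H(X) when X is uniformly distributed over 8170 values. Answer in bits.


H = log2(n) = log2(8170) = 12.9961

12.9961 bits


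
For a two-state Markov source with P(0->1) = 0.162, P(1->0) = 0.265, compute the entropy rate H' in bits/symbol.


Stationary distribution: pi_0 = p10/(p01+p10) = 0.6206, pi_1 = 0.3794. Entropy rate H' = pi_0*H(p01) + pi_1*H(p10) = 0.6206*0.6391 + 0.3794*0.8342 = 0.7131

0.7131 bits/symbol


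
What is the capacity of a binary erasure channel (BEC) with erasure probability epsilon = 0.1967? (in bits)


C = 1 - epsilon = 1 - 0.1967 = 0.8033

0.8033 bits


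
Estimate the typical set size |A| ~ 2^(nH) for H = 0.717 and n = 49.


log2|A_typical| = nH = 49 * 0.717 = 35.133, so |A_typical| ~ 2^35.133 = 3.768e+10

3.768e+10


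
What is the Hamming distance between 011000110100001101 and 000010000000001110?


Count differing positions: . ^ ^ . ^ . ^ ^ . ^ . . . . . . ^ ^ = 8 differences

8


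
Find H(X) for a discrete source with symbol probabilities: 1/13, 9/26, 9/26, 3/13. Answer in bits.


H = -sum(p_i * log2(p_i)). Terms: -(1/13)*log2(1/13) = 0.284649; -(9/26)*log2(9/26) = 0.529794; -(9/26)*log2(9/26) = 0.529794; -(3/13)*log2(3/13) = 0.488187. H = 0.284649 + 0.529794 + 0.529794 + 0.488187 = 1.8324

1.8324 bits


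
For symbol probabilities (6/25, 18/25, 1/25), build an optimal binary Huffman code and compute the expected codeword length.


Huffman construction (repeatedly merge the two least-probable nodes; each merge adds 1 bit to every symbol beneath it): 1/25 + 6/25 = 7/25; 7/25 + 18/25 = 1. Resulting codeword lengths (in the order the probabilities were given): (2, 1, 2). L_avg = sum(p_i * l_i) = 6/25*2 + 18/25*1 + 1/25*2 = 32/25 = 1.28

1.28 bits


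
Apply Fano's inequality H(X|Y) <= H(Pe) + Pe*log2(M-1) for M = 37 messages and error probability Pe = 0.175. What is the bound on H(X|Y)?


H(Pe) = -Pe*log2(Pe) - (1-Pe)*log2(1-Pe) = -0.175*log2(0.175) - 0.825*log2(0.825) = 0.440050 + 0.228966 = 0.669. Pe*log2(M-1) = 0.175*log2(36) = 0.904737. Bound = H(Pe) + Pe*log2(M-1) = 0.440050 + 0.228966 + 0.904737 = 1.5738

1.5738 bits


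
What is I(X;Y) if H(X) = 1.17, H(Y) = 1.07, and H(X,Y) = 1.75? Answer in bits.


I(X;Y) = H(X) + H(Y) - H(X,Y) = 1.17 + 1.07 - 1.75 = 0.49

0.49 bits


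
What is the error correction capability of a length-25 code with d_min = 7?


Correction capability = floor((d-1)/2) = floor((7-1)/2) = 3

3 errors


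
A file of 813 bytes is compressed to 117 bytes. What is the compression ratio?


Ratio = original / compressed = 813 / 117 = 6.9487

6.9487


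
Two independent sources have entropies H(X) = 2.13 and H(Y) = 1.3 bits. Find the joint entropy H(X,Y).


For independent variables, H(X,Y) = H(X) + H(Y) = 2.13 + 1.3 = 3.43

3.43 bits


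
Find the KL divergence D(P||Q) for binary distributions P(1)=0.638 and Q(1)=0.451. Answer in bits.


KL = p*log2(p/q) + (1-p)*log2((1-p)/(1-q)) = 0.638*log2(0.638/0.451) + 0.362*log2(0.362/0.549) = 0.1018

0.1018 bits


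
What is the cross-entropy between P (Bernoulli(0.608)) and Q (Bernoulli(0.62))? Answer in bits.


H(P,Q) = -p*log2(q) - (1-p)*log2(1-q). -0.608*log2(0.62) = 0.419313; -0.392*log2(0.38) = 0.547204. H(P,Q) = 0.419313 + 0.547204 = 0.9665

0.9665 bits


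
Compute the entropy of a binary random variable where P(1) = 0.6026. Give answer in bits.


H = -p*log2(p) - (1-p)*log2(1-p). -0.6026*log2(0.6026) = 0.440336; -0.3974*log2(0.3974) = 0.529073. H = 0.440336 + 0.529073 = 0.9694

0.9694 bits


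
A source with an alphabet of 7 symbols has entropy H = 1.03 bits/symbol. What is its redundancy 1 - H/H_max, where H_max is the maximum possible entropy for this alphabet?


H_max = log2(K) = log2(7) = 2.8074 bits/symbol. Redundancy = 1 - H/H_max = 1 - 1.03/2.8074 = 1 - 0.3669 = 0.6331

0.6331


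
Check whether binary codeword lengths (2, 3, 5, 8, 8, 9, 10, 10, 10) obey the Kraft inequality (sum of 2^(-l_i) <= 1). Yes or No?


Kraft sum = sum(2^(-l_i)) = 0.4189, need <= 1. Result: satisfied (a binary prefix-free code with these lengths exists)

Yes


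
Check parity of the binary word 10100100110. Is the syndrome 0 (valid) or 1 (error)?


Syndrome = XOR of all bits = 1 XOR 0 XOR 1 XOR 0 XOR 0 XOR 1 XOR 0 XOR 0 XOR 1 XOR 1 XOR 0 = 1

1


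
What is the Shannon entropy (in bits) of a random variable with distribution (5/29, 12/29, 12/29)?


H = -sum(p_i * log2(p_i)). Terms: -(5/29)*log2(5/29) = 0.437251; -(12/29)*log2(12/29) = 0.526766; -(12/29)*log2(12/29) = 0.526766. H = 0.437251 + 0.526766 + 0.526766 = 1.4908

1.4908 bits


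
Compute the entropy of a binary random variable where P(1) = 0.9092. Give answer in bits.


H = -p*log2(p) - (1-p)*log2(1-p). -0.9092*log2(0.9092) = 0.124861; -0.0908*log2(0.0908) = 0.314274. H = 0.124861 + 0.314274 = 0.4391

0.4391 bits


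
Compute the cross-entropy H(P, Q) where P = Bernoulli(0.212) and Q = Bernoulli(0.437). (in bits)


H(P,Q) = -p*log2(q) - (1-p)*log2(1-q). -0.212*log2(0.437) = 0.253191; -0.788*log2(0.563) = 0.653089. H(P,Q) = 0.253191 + 0.653089 = 0.9063

0.9063 bits


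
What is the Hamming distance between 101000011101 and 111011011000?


Count differing positions: . ^ . . ^ ^ . . . ^ . ^ = 5 differences

5


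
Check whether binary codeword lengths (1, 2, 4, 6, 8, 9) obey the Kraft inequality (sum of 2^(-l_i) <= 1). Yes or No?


Kraft sum = sum(2^(-l_i)) = 0.834, need <= 1. Result: satisfied (a binary prefix-free code with these lengths exists)

Yes


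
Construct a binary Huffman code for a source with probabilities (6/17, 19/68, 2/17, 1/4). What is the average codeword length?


Huffman construction (repeatedly merge the two least-probable nodes; each merge adds 1 bit to every symbol beneath it): 2/17 + 1/4 = 25/68; 19/68 + 6/17 = 43/68; 25/68 + 43/68 = 1. Resulting codeword lengths (in the order the probabilities were given): (2, 2, 2, 2). L_avg = sum(p_i * l_i) = 6/17*2 + 19/68*2 + 2/17*2 + 1/4*2 = 2

2.0 bits


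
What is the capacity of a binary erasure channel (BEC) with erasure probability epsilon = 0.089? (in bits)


C = 1 - epsilon = 1 - 0.089 = 0.911

0.911 bits


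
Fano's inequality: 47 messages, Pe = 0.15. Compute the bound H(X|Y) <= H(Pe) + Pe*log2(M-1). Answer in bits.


H(Pe) = -Pe*log2(Pe) - (1-Pe)*log2(1-Pe) = -0.15*log2(0.15) - 0.85*log2(0.85) = 0.410545 + 0.199295 = 0.6098. Pe*log2(M-1) = 0.15*log2(46) = 0.828534. Bound = H(Pe) + Pe*log2(M-1) = 0.410545 + 0.199295 + 0.828534 = 1.4384

1.4384 bits


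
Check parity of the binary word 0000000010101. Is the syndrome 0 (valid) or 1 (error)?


Syndrome = XOR of all bits = 0 XOR 0 XOR 0 XOR 0 XOR 0 XOR 0 XOR 0 XOR 0 XOR 1 XOR 0 XOR 1 XOR 0 XOR 1 = 1

1


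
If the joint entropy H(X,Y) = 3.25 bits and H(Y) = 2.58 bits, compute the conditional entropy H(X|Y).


H(X|Y) = H(X,Y) - H(Y) = 3.25 - 2.58 = 0.67

0.67 bits


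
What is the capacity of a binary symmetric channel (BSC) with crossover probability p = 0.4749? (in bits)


H(p) = -p*log2(p) - (1-p)*log2(1-p) = -0.4749*log2(0.4749) - 0.5251*log2(0.5251) = 0.510187 + 0.487994 = 0.9982. C = 1 - H(p) = 1 - 0.9982 = 0.0018

0.0018 bits


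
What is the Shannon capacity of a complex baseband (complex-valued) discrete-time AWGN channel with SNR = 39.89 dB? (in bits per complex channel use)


SNR_linear = 10^(39.89/10) = 9749.8964; C = log2(1 + SNR_linear) = log2(1 + 9749.8964) = 13.2513

13.2513 bits/channel use


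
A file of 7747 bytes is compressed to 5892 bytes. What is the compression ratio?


Ratio = original / compressed = 7747 / 5892 = 1.3148

1.3148


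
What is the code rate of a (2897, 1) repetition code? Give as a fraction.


Rate = k/n = 1/2897

1/2897


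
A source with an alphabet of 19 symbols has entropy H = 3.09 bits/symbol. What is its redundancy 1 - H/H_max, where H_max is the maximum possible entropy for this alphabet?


H_max = log2(K) = log2(19) = 4.2479 bits/symbol. Redundancy = 1 - H/H_max = 1 - 3.09/4.2479 = 1 - 0.7274 = 0.2726

0.2726


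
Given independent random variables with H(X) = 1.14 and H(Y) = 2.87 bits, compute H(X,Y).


For independent variables, H(X,Y) = H(X) + H(Y) = 1.14 + 2.87 = 4.01

4.01 bits


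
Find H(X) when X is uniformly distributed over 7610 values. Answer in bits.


H = log2(n) = log2(7610) = 12.8937

12.8937 bits


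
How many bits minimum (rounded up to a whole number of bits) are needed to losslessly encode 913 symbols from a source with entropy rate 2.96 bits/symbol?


Minimum bits >= n * H = 913 * 2.96 = 2702.48, rounded up to a whole number of bits = 2703

2703 bits


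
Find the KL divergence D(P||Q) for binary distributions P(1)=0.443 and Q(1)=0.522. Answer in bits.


KL = p*log2(p/q) + (1-p)*log2((1-p)/(1-q)) = 0.443*log2(0.443/0.522) + 0.557*log2(0.557/0.478) = 0.018

0.018 bits


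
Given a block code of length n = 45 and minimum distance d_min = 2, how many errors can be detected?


Detection capability = d_min - 1 = 2 - 1 = 1

1 errors


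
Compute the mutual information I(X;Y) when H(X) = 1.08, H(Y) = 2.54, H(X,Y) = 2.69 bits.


I(X;Y) = H(X) + H(Y) - H(X,Y) = 1.08 + 2.54 - 2.69 = 0.93

0.93 bits


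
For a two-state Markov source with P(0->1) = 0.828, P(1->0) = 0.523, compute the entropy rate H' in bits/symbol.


Stationary distribution: pi_0 = p10/(p01+p10) = 0.3871, pi_1 = 0.6129. Entropy rate H' = pi_0*H(p01) + pi_1*H(p10) = 0.3871*0.6623 + 0.6129*0.9985 = 0.8683

0.8683 bits/symbol


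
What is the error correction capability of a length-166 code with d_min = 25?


Correction capability = floor((d-1)/2) = floor((25-1)/2) = 12

12 errors


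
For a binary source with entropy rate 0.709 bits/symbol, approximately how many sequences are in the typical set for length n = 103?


log2|A_typical| = nH = 103 * 0.709 = 73.027, so |A_typical| ~ 2^73.027 = 9.623e+21

9.623e+21


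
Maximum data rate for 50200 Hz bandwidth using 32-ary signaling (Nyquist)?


Rate = 2 * B * log2(M) = 2 * 50200 * 5.0 = 502000.0

502000.0 bps


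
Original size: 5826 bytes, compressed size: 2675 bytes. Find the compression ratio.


Ratio = original / compressed = 5826 / 2675 = 2.1779

2.1779


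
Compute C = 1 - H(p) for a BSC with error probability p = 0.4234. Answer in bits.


H(p) = -p*log2(p) - (1-p)*log2(1-p) = -0.4234*log2(0.4234) - 0.5766*log2(0.5766) = 0.524977 + 0.458026 = 0.983. C = 1 - H(p) = 1 - 0.983 = 0.017

0.017 bits


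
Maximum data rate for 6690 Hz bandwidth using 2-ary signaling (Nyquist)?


Rate = 2 * B * log2(M) = 2 * 6690 * 1.0 = 13380.0

13380.0 bps


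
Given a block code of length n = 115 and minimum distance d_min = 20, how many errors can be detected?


Detection capability = d_min - 1 = 20 - 1 = 19

19 errors


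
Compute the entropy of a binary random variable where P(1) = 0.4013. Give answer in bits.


H = -p*log2(p) - (1-p)*log2(1-p). -0.4013*log2(0.4013) = 0.528611; -0.5987*log2(0.5987) = 0.443095. H = 0.528611 + 0.443095 = 0.9717

0.9717 bits


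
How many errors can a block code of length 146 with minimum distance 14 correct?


Correction capability = floor((d-1)/2) = floor((14-1)/2) = 6

6 errors


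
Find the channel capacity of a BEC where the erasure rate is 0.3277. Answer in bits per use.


C = 1 - epsilon = 1 - 0.3277 = 0.6723

0.6723 bits


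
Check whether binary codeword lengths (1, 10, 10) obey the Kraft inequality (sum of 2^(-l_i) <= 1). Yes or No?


Kraft sum = sum(2^(-l_i)) = 0.502, need <= 1. Result: satisfied (a binary prefix-free code with these lengths exists)

Yes


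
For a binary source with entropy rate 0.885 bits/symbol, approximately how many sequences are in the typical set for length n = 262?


log2|A_typical| = nH = 262 * 0.885 = 231.87, so |A_typical| ~ 2^231.87 = 6.307e+69

6.307e+69


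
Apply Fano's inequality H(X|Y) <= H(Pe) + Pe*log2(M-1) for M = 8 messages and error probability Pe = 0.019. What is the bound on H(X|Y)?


H(Pe) = -Pe*log2(Pe) - (1-Pe)*log2(1-Pe) = -0.019*log2(0.019) - 0.981*log2(0.981) = 0.108639 + 0.027149 = 0.1358. Pe*log2(M-1) = 0.019*log2(7) = 0.053340. Bound = H(Pe) + Pe*log2(M-1) = 0.108639 + 0.027149 + 0.053340 = 0.1891

0.1891 bits


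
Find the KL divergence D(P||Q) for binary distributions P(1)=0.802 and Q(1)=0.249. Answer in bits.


KL = p*log2(p/q) + (1-p)*log2((1-p)/(1-q)) = 0.802*log2(0.802/0.249) + 0.198*log2(0.198/0.751) = 0.9725

0.9725 bits


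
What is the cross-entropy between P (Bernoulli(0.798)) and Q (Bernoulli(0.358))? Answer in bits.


H(P,Q) = -p*log2(q) - (1-p)*log2(1-q). -0.798*log2(0.358) = 1.182611; -0.202*log2(0.642) = 0.129150. H(P,Q) = 1.182611 + 0.129150 = 1.3118

1.3118 bits


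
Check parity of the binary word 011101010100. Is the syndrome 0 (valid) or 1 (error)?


Syndrome = XOR of all bits = 0 XOR 1 XOR 1 XOR 1 XOR 0 XOR 1 XOR 0 XOR 1 XOR 0 XOR 1 XOR 0 XOR 0 = 0

0


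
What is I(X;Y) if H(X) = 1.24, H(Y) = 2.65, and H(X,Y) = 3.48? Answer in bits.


I(X;Y) = H(X) + H(Y) - H(X,Y) = 1.24 + 2.65 - 3.48 = 0.41

0.41 bits


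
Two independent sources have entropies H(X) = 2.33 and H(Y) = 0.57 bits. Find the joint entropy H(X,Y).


For independent variables, H(X,Y) = H(X) + H(Y) = 2.33 + 0.57 = 2.9

2.9 bits


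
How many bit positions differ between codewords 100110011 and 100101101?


Count differing positions: . . . . ^ ^ ^ ^ . = 4 differences

4


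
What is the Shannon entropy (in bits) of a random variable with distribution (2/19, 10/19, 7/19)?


H = -sum(p_i * log2(p_i)). Terms: -(2/19)*log2(2/19) = 0.341887; -(10/19)*log2(10/19) = 0.487368; -(7/19)*log2(7/19) = 0.530737. H = 0.341887 + 0.487368 + 0.530737 = 1.36

1.36 bits


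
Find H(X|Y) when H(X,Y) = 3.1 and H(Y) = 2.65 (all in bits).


H(X|Y) = H(X,Y) - H(Y) = 3.1 - 2.65 = 0.45

0.45 bits


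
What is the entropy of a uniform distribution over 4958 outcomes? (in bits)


H = log2(n) = log2(4958) = 12.2755

12.2755 bits


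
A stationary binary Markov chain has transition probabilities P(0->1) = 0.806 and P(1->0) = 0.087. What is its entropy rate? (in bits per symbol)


Stationary distribution: pi_0 = p10/(p01+p10) = 0.0974, pi_1 = 0.9026. Entropy rate H' = pi_0*H(p01) + pi_1*H(p10) = 0.0974*0.7098 + 0.9026*0.4264 = 0.454

0.454 bits/symbol


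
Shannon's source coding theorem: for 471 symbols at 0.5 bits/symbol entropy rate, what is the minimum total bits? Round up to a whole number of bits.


Minimum bits >= n * H = 471 * 0.5 = 235.5, rounded up to a whole number of bits = 236

236 bits


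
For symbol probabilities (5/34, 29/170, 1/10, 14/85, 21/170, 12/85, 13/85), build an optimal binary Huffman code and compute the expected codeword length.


Huffman construction (repeatedly merge the two least-probable nodes; each merge adds 1 bit to every symbol beneath it): 1/10 + 21/170 = 19/85; 12/85 + 5/34 = 49/170; 13/85 + 14/85 = 27/85; 29/170 + 19/85 = 67/170; 49/170 + 27/85 = 103/170; 67/170 + 103/170 = 1. Resulting codeword lengths (in the order the probabilities were given): (3, 2, 3, 3, 3, 3, 3). L_avg = sum(p_i * l_i) = 5/34*3 + 29/170*2 + 1/10*3 + 14/85*3 + 21/170*3 + 12/85*3 + 13/85*3 = 481/170 = 2.8294

2.8294 bits


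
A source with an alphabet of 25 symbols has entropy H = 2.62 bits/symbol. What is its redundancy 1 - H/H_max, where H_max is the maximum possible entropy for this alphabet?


H_max = log2(K) = log2(25) = 4.6439 bits/symbol. Redundancy = 1 - H/H_max = 1 - 2.62/4.6439 = 1 - 0.5642 = 0.4358

0.4358


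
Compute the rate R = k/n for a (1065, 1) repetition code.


Rate = k/n = 1/1065

1/1065


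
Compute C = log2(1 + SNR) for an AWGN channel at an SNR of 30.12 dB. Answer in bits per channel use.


SNR_linear = 10^(30.12/10) = 1028.0163; C = log2(1 + SNR_linear) = log2(1 + 1028.0163) = 10.0071

10.0071 bits/channel use


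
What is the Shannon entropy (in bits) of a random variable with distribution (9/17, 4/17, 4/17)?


H = -sum(p_i * log2(p_i)). Terms: -(9/17)*log2(9/17) = 0.485755; -(4/17)*log2(4/17) = 0.491168; -(4/17)*log2(4/17) = 0.491168. H = 0.485755 + 0.491168 + 0.491168 = 1.4681

1.4681 bits


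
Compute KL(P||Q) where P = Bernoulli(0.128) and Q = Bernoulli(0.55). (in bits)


KL = p*log2(p/q) + (1-p)*log2((1-p)/(1-q)) = 0.128*log2(0.128/0.55) + 0.872*log2(0.872/0.45) = 0.563

0.563 bits


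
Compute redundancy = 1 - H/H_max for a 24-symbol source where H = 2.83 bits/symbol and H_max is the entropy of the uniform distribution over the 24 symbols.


H_max = log2(K) = log2(24) = 4.585 bits/symbol. Redundancy = 1 - H/H_max = 1 - 2.83/4.585 = 1 - 0.6172 = 0.3828

0.3828


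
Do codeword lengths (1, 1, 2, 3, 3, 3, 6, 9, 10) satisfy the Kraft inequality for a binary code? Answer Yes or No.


Kraft sum = sum(2^(-l_i)) = 1.6436, need <= 1. Result: violated (a binary prefix-free code with these lengths cannot exist)

No


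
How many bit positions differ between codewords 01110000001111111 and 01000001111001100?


Count differing positions: . . ^ ^ . . . ^ ^ ^ . ^ ^ . . ^ ^ = 9 differences

9


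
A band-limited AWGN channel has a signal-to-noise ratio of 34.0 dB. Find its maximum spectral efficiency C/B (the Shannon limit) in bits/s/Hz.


SNR_linear = 10^(34.0/10) = 2511.8864; C/B = log2(1 + SNR_linear) = log2(1 + 2511.8864) = 11.2951

11.2951 bits/s/Hz


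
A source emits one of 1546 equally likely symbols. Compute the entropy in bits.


H = log2(n) = log2(1546) = 10.5943

10.5943 bits


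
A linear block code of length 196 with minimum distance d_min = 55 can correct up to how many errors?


Correction capability = floor((d-1)/2) = floor((55-1)/2) = 27

27 errors


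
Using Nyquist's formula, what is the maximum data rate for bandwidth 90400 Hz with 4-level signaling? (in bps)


Rate = 2 * B * log2(M) = 2 * 90400 * 2.0 = 361600.0

361600.0 bps


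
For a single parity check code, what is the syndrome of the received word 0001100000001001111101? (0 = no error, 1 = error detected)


Syndrome = XOR of all bits = 0 XOR 0 XOR 0 XOR 1 XOR 1 XOR 0 XOR 0 XOR 0 XOR 0 XOR 0 XOR 0 XOR 0 XOR 1 XOR 0 XOR 0 XOR 1 XOR 1 XOR 1 XOR 1 XOR 1 XOR 0 XOR 1 = 1

1


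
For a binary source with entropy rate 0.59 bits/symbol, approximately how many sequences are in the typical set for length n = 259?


log2|A_typical| = nH = 259 * 0.59 = 152.81, so |A_typical| ~ 2^152.81 = 1.001e+46

1.001e+46


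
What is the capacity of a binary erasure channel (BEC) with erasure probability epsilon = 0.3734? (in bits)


C = 1 - epsilon = 1 - 0.3734 = 0.6266

0.6266 bits


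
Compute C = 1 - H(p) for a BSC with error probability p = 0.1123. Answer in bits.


H(p) = -p*log2(p) - (1-p)*log2(1-p) = -0.1123*log2(0.1123) - 0.8877*log2(0.8877) = 0.354258 + 0.152556 = 0.5068. C = 1 - H(p) = 1 - 0.5068 = 0.4932

0.4932 bits


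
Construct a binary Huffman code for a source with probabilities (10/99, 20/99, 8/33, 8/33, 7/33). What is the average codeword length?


Huffman construction (repeatedly merge the two least-probable nodes; each merge adds 1 bit to every symbol beneath it): 10/99 + 20/99 = 10/33; 7/33 + 8/33 = 5/11; 8/33 + 10/33 = 6/11; 5/11 + 6/11 = 1. Resulting codeword lengths (in the order the probabilities were given): (3, 3, 2, 2, 2). L_avg = sum(p_i * l_i) = 10/99*3 + 20/99*3 + 8/33*2 + 8/33*2 + 7/33*2 = 76/33 = 2.303

2.303 bits


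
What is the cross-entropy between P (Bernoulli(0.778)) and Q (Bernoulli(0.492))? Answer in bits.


H(P,Q) = -p*log2(q) - (1-p)*log2(1-q). -0.778*log2(0.492) = 0.796104; -0.222*log2(0.508) = 0.216916. H(P,Q) = 0.796104 + 0.216916 = 1.013

1.013 bits


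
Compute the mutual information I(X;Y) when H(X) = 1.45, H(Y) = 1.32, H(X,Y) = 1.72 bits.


I(X;Y) = H(X) + H(Y) - H(X,Y) = 1.45 + 1.32 - 1.72 = 1.05

1.05 bits


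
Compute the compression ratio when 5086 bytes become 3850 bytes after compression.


Ratio = original / compressed = 5086 / 3850 = 1.321

1.321


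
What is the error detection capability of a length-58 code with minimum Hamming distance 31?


Detection capability = d_min - 1 = 31 - 1 = 30

30 errors


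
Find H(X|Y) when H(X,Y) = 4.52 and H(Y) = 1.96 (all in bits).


H(X|Y) = H(X,Y) - H(Y) = 4.52 - 1.96 = 2.56

2.56 bits


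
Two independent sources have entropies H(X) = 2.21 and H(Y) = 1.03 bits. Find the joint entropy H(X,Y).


For independent variables, H(X,Y) = H(X) + H(Y) = 2.21 + 1.03 = 3.24

3.24 bits


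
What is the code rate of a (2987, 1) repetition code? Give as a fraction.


Rate = k/n = 1/2987

1/2987


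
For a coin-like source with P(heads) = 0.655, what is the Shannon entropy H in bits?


H = -p*log2(p) - (1-p)*log2(1-p). -0.655*log2(0.655) = 0.399834; -0.345*log2(0.345) = 0.529689. H = 0.399834 + 0.529689 = 0.9295

0.9295 bits


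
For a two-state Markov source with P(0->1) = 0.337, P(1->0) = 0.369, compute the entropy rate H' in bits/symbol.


Stationary distribution: pi_0 = p10/(p01+p10) = 0.5227, pi_1 = 0.4773. Entropy rate H' = pi_0*H(p01) + pi_1*H(p10) = 0.5227*0.9219 + 0.4773*0.9499 = 0.9353

0.9353 bits/symbol


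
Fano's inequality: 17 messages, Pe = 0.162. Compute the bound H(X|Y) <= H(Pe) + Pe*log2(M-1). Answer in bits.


H(Pe) = -Pe*log2(Pe) - (1-Pe)*log2(1-Pe) = -0.162*log2(0.162) - 0.838*log2(0.838) = 0.425401 + 0.213671 = 0.6391. Pe*log2(M-1) = 0.162*log2(16) = 0.648000. Bound = H(Pe) + Pe*log2(M-1) = 0.425401 + 0.213671 + 0.648000 = 1.2871

1.2871 bits
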